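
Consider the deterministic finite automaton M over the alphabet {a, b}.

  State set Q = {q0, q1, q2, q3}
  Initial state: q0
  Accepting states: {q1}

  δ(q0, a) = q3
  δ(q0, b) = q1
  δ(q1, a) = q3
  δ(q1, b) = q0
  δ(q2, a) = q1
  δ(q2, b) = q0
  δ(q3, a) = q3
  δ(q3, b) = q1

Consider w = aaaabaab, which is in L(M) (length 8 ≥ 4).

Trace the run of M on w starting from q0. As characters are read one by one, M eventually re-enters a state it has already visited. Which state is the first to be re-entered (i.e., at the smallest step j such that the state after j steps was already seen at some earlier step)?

q3

State sequence: q0 -a-> q3 -a-> q3 -a-> q3 -a-> q3 -b-> q1 -a-> q3 -a-> q3 -b-> q1
First repeat at step 2: q3 was already visited.

The earliest repeat is at step j = 2: M is in q3, which it already visited at step i = 1.
Since M has 4 states, any run of length ≥ 4 visits 4+1 states, so by pigeonhole some state repeats within the first 4 steps — that repeat gives the pumpable loop.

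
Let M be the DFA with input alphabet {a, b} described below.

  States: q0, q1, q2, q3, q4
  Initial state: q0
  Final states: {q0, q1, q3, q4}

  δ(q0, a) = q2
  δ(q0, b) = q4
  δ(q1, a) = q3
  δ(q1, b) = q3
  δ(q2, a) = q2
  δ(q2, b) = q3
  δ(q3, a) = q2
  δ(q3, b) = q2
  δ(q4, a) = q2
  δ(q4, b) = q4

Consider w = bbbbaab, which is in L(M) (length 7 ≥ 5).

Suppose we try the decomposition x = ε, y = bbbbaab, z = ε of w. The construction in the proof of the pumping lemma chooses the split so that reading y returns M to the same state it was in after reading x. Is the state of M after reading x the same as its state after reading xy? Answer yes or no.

State sequence: q0 -b-> q4 -b-> q4 -b-> q4 -b-> q4 -a-> q2 -a-> q2 -b-> q3

After x (step 0): q0. After xy (step 7): q3.
They differ (q0 ≠ q3), so y is not a cycle from the state after x; this split is not the one the pumping-lemma construction produces, and pumping y need not keep the string in L(M).

no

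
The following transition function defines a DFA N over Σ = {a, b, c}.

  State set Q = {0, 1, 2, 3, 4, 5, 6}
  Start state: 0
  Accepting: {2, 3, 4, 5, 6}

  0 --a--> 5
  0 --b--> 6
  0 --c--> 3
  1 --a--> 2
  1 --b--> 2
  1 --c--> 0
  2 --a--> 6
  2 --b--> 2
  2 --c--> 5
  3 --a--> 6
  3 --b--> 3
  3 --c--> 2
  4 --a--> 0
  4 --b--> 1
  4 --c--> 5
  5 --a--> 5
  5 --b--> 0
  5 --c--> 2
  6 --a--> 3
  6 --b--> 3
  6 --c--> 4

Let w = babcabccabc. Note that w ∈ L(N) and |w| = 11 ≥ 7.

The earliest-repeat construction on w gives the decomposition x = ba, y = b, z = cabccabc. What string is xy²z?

babbcabccabc

xy^2z = ba·b·b·cabccabc = babbcabccabc.
Reading y = b takes N from 3 back to 3, so after x·y·y the machine is still in 3, and z then leads to the accepting state 3. Hence babbcabccabc ∈ L(N).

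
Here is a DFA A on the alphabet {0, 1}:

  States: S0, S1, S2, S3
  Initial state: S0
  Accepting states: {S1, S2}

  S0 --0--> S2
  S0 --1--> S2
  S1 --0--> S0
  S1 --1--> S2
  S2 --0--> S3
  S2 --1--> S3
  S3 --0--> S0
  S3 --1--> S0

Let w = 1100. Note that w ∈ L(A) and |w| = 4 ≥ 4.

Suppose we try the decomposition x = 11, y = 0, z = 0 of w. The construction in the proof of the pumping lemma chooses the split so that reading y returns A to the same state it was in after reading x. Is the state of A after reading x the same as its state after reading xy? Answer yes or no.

Run of A on the first 3 characters of w = 1 1 0:
  step 0: S0  (start)
  step 1: S2  (read 1: S0→S2)
  step 2: S3  (read 1: S2→S3)
  step 3: S0  (read 0: S3→S0)

After x (step 2): S3. After xy (step 3): S0.
They differ (S3 ≠ S0), so y is not a cycle from the state after x; this split is not the one the pumping-lemma construction produces, and pumping y need not keep the string in L(A).

no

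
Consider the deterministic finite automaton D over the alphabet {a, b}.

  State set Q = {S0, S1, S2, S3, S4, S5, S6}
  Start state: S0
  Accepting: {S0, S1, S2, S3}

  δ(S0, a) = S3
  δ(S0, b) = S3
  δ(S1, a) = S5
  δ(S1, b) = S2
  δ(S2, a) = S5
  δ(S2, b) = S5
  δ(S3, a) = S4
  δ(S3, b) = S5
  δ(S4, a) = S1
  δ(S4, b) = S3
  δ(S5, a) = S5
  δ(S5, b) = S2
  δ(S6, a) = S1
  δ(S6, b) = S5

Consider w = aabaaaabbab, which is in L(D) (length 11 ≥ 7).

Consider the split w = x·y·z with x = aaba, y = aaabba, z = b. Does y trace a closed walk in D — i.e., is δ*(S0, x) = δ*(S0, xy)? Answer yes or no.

Run of D on the first 10 characters of w = a a b a a a a b b a:
  step 0: S0  (start)
  step 1: S3  (read a: S0→S3)
  step 2: S4  (read a: S3→S4)
  step 3: S3  (read b: S4→S3)
  step 4: S4  (read a: S3→S4)
  step 5: S1  (read a: S4→S1)
  step 6: S5  (read a: S1→S5)
  step 7: S5  (read a: S5→S5)
  step 8: S2  (read b: S5→S2)
  step 9: S5  (read b: S2→S5)
  step 10: S5  (read a: S5→S5)

After x (step 4): S4. After xy (step 10): S5.
They differ (S4 ≠ S5), so y is not a cycle from the state after x; this split is not the one the pumping-lemma construction produces, and pumping y need not keep the string in L(D).

no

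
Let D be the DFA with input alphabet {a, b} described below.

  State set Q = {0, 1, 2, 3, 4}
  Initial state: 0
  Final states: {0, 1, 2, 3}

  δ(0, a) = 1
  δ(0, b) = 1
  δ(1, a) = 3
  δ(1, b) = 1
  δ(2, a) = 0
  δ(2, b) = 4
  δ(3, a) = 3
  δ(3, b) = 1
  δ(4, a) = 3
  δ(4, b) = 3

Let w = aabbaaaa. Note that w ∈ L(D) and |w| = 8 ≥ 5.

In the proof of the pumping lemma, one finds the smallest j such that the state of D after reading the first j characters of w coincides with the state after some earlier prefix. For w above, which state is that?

1

State sequence: 0 -a-> 1 -a-> 3 -b-> 1 -b-> 1 -a-> 3 -a-> 3 -a-> 3 -a-> 3
First repeat at step 3: 1 was already visited.

The earliest repeat is at step j = 3: D is in 1, which it already visited at step i = 1.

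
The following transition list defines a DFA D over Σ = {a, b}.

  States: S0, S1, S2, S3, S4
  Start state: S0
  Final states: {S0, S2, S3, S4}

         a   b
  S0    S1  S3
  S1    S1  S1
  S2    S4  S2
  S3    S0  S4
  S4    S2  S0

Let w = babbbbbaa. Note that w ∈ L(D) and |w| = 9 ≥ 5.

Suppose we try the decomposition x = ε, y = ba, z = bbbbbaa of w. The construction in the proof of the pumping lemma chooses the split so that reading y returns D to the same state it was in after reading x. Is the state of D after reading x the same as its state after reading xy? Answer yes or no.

State sequence: S0 -b-> S3 -a-> S0

After x (step 0): S0. After xy (step 2): S0.
They match, so y = ba drives D around a cycle from S0 back to itself; pumping y any number of times keeps D in S0 before reading z, and xyⁱz ∈ L(D) for every i ≥ 0.

yes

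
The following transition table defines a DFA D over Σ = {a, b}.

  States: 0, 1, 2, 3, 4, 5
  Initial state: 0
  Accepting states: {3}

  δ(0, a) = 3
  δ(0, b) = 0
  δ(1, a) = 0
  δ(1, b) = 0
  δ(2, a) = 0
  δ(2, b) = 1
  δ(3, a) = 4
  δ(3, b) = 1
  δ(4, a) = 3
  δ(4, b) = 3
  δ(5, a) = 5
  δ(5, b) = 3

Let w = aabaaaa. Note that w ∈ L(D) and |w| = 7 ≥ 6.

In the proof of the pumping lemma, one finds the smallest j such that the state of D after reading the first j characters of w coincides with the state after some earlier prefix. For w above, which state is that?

3

State sequence: 0 -a-> 3 -a-> 4 -b-> 3 -a-> 4 -a-> 3 -a-> 4 -a-> 3
First repeat at step 3: 3 was already visited.

The earliest repeat is at step j = 3: D is in 3, which it already visited at step i = 1.
With |Q| = 6, pigeonhole forces a state repeat no later than step 6; the substring read between the first and second visits to that state can be pumped.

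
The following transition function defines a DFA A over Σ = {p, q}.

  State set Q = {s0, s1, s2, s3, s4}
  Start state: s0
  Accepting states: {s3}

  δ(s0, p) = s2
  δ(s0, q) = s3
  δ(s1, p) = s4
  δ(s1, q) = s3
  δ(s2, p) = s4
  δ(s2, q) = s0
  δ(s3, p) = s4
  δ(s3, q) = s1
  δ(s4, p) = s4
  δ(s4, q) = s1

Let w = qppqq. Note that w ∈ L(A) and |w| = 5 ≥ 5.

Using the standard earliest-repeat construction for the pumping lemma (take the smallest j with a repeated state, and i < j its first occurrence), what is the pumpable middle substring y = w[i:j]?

State sequence: s0 -q-> s3 -p-> s4 -p-> s4 -q-> s1 -q-> s3
First repeat at step 3: s4 was already visited.

So i = 2, j = 3, giving x = w[0:2] = qp, y = w[2:3] = p, z = w[3:5] = qq.
Check: |xy| = 3 ≤ 5 and |y| = 1 ≥ 1. Reading y takes A from s4 back to s4, so every xyⁱz is accepted.

p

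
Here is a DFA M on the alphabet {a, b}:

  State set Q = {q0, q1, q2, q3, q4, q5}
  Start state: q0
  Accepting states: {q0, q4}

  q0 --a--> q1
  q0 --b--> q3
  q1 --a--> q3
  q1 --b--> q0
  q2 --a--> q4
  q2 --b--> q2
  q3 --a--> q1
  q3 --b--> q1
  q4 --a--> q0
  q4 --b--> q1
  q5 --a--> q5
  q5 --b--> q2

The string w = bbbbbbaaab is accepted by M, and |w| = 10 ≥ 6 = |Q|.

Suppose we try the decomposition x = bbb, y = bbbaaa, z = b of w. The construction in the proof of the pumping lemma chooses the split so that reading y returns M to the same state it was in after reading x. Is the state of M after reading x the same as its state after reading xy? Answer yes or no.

State sequence: q0 -b-> q3 -b-> q1 -b-> q0 -b-> q3 -b-> q1 -b-> q0 -a-> q1 -a-> q3 -a-> q1

After x (step 3): q0. After xy (step 9): q1.
They differ (q0 ≠ q1), so y is not a cycle from the state after x; this split is not the one the pumping-lemma construction produces, and pumping y need not keep the string in L(M).

no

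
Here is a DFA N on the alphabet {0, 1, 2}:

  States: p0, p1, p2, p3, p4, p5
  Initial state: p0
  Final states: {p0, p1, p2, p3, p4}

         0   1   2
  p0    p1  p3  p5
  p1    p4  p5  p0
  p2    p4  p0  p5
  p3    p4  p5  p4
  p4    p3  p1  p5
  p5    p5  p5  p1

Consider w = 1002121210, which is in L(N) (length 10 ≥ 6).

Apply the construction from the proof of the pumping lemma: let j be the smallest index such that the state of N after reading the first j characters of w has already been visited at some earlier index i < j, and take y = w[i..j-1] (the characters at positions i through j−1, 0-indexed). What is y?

State sequence: p0 -1-> p3 -0-> p4 -0-> p3 -2-> p4 -1-> p1 -2-> p0 -1-> p3 -2-> p4 -1-> p1 -0-> p4
First repeat at step 3: p3 was already visited.

So i = 1, j = 3, giving x = w[0:1] = 1, y = w[1:3] = 00, z = w[3:10] = 2121210.
Check: |xy| = 3 ≤ 6 and |y| = 2 ≥ 1. Reading y takes N from p3 back to p3, so every xyⁱz is accepted.
Since N has 6 states, any run of length ≥ 6 visits 6+1 states, so by pigeonhole some state repeats within the first 6 steps — that repeat gives the pumpable loop.

00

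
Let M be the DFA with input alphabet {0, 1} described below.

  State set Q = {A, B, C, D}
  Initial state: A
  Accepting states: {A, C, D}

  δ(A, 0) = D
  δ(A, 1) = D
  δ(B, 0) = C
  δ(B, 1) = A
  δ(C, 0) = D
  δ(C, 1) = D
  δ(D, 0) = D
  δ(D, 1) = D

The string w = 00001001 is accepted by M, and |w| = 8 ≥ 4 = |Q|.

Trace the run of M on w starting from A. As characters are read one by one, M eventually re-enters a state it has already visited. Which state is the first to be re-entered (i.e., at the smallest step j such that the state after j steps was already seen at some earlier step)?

Run of M on w = 0 0 0 0 1 0 0 1:
  step 0: A  (start)
  step 1: D  (read 0: A→D)
  step 2: D  (read 0: D→D)   ← first repeat (D seen earlier)
  step 3: D  (read 0: D→D)
  step 4: D  (read 0: D→D)
  step 5: D  (read 1: D→D)
  step 6: D  (read 0: D→D)
  step 7: D  (read 0: D→D)
  step 8: D  (read 1: D→D)

The earliest repeat is at step j = 2: M is in D, which it already visited at step i = 1.

D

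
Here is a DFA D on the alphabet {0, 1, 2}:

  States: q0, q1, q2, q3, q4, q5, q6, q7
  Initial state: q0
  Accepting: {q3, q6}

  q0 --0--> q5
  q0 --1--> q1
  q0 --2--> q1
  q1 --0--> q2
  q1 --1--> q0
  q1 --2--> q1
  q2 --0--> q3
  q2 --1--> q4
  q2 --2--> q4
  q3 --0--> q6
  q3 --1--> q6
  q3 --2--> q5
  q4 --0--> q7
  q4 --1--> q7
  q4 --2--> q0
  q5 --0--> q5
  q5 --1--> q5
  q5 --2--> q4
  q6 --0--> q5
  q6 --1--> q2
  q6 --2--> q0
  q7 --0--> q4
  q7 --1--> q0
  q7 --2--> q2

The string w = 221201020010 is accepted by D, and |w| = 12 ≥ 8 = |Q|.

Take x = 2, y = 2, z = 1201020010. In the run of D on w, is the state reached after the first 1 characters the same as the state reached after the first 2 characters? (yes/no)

yes

Run of D on the first 2 characters of w = 2 2:
  step 0: q0  (start)
  step 1: q1  (read 2: q0→q1)
  step 2: q1  (read 2: q1→q1)

After x (step 1): q1. After xy (step 2): q1.
They match, so y = 2 drives D around a cycle from q1 back to itself; pumping y any number of times keeps D in q1 before reading z, and xyⁱz ∈ L(D) for every i ≥ 0.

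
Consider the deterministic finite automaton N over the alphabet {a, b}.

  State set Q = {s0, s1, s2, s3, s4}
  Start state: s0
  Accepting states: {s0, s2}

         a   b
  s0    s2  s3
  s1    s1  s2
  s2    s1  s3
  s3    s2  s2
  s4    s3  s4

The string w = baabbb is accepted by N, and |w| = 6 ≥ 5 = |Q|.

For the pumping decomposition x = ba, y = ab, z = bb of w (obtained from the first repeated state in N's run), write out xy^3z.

xy^3z = ba·ab·ab·ab·bb = baabababbb.
Reading y = ab takes N from s2 back to s2, so after x·y·y·y the machine is still in s2, and z then leads to the accepting state s2. Hence baabababbb ∈ L(N).

baabababbb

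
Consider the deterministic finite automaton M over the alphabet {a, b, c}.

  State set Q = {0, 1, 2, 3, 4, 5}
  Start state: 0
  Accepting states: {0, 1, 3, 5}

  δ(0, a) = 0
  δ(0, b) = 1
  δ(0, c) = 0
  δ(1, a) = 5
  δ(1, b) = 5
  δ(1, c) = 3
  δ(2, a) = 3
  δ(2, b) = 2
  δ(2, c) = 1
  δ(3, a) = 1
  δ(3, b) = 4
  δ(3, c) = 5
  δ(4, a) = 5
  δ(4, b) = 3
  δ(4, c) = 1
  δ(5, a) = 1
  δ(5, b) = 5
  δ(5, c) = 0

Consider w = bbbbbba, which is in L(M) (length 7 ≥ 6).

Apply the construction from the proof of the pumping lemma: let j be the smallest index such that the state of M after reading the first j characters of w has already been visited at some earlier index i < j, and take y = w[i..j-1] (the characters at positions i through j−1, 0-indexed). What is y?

Run of M on w = b b b b b b a:
  step 0: 0  (start)
  step 1: 1  (read b: 0→1)
  step 2: 5  (read b: 1→5)
  step 3: 5  (read b: 5→5)   ← first repeat (5 seen earlier)
  step 4: 5  (read b: 5→5)
  step 5: 5  (read b: 5→5)
  step 6: 5  (read b: 5→5)
  step 7: 1  (read a: 5→1)

So i = 2, j = 3, giving x = w[0:2] = bb, y = w[2:3] = b, z = w[3:7] = bbba.
Check: |xy| = 3 ≤ 6 and |y| = 1 ≥ 1. Reading y takes M from 5 back to 5, so every xyⁱz is accepted.
Since M has 6 states, any run of length ≥ 6 visits 6+1 states, so by pigeonhole some state repeats within the first 6 steps — that repeat gives the pumpable loop.

b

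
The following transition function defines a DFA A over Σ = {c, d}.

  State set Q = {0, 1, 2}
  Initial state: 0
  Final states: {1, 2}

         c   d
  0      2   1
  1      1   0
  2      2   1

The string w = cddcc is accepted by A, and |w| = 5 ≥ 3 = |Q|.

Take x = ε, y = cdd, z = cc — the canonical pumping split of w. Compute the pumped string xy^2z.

cddcddcc

xy^2z = ε·cdd·cdd·cc = cddcddcc.
Reading y = cdd takes A from 0 back to 0, so after x·y·y the machine is still in 0, and z then leads to the accepting state 2. Hence cddcddcc ∈ L(A).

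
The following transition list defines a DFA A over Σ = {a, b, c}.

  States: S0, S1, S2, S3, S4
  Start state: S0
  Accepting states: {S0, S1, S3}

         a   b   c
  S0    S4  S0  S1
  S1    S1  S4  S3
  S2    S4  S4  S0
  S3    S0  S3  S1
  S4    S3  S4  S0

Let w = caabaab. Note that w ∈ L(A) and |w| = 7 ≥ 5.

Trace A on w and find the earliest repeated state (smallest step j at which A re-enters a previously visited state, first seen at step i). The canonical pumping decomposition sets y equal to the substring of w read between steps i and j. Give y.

a

State sequence: S0 -c-> S1 -a-> S1 -a-> S1 -b-> S4 -a-> S3 -a-> S0 -b-> S0
First repeat at step 2: S1 was already visited.

So i = 1, j = 2, giving x = w[0:1] = c, y = w[1:2] = a, z = w[2:7] = abaab.
Check: |xy| = 2 ≤ 5 and |y| = 1 ≥ 1. Reading y takes A from S1 back to S1, so every xyⁱz is accepted.
The DFA has 5 states, so the proof of the pumping lemma guarantees a repeated state among the first 5+1 visited; the segment between the two visits is the pumpable y.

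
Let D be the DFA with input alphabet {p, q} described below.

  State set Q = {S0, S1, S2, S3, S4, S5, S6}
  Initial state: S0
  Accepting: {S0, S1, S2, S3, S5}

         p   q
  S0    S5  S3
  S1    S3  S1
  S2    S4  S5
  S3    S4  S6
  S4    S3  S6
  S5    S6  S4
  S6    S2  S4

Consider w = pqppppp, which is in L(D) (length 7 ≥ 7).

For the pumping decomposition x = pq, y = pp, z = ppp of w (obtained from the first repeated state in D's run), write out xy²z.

pqppppppp

xy^2z = pq·pp·pp·ppp = pqppppppp.
Reading y = pp takes D from S4 back to S4, so after x·y·y the machine is still in S4, and z then leads to the accepting state S3. Hence pqppppppp ∈ L(D).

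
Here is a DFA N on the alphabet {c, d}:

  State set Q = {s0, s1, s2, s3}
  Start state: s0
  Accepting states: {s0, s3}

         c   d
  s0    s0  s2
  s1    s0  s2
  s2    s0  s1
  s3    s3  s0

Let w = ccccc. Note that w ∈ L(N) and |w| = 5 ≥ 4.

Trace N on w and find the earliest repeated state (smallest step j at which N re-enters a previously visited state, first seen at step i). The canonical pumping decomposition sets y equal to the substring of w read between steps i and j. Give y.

c

Run of N on w = c c c c c:
  step 0: s0  (start)
  step 1: s0  (read c: s0→s0)   ← first repeat (s0 seen earlier)
  step 2: s0  (read c: s0→s0)
  step 3: s0  (read c: s0→s0)
  step 4: s0  (read c: s0→s0)
  step 5: s0  (read c: s0→s0)

So i = 0, j = 1, giving x = w[0:0] = ε, y = w[0:1] = c, z = w[1:5] = cccc.
Check: |xy| = 1 ≤ 4 and |y| = 1 ≥ 1. Reading y takes N from s0 back to s0, so every xyⁱz is accepted.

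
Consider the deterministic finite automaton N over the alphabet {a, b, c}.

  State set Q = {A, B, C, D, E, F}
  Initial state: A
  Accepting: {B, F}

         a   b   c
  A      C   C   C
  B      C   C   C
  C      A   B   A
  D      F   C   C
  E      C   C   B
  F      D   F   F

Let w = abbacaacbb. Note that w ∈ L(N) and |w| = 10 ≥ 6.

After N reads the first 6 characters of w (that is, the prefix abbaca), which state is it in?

A

Run of N on the first 6 characters of w = a b b a c a:
  step 0: A  (start)
  step 1: C  (read a: A→C)
  step 2: B  (read b: C→B)
  step 3: C  (read b: B→C)
  step 4: A  (read a: C→A)
  step 5: C  (read c: A→C)
  step 6: A  (read a: C→A)

After reading 6 characters, N is in state A.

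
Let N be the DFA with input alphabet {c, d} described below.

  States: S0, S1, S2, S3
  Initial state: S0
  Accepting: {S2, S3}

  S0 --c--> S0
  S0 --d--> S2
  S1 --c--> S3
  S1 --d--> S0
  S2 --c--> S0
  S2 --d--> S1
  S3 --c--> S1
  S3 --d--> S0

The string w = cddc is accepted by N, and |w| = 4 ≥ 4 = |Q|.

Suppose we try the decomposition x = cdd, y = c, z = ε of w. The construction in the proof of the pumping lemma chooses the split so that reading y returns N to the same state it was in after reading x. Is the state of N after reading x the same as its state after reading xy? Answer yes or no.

State sequence: S0 -c-> S0 -d-> S2 -d-> S1 -c-> S3

After x (step 3): S1. After xy (step 4): S3.
They differ (S1 ≠ S3), so y is not a cycle from the state after x; this split is not the one the pumping-lemma construction produces, and pumping y need not keep the string in L(N).

no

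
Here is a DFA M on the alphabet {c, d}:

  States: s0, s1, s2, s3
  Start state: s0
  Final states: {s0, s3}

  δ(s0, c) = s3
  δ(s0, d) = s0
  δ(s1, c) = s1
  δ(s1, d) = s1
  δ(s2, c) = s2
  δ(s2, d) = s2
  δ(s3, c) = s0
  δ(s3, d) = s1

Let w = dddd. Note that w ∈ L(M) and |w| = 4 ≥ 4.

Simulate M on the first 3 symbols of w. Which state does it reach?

s0

State sequence: s0 -d-> s0 -d-> s0 -d-> s0

After reading 3 characters, M is in state s0.
(This kind of state-tracing is the core of the pumping-lemma construction: with 4 states, pigeonhole forces a repeat within the first 4 steps.)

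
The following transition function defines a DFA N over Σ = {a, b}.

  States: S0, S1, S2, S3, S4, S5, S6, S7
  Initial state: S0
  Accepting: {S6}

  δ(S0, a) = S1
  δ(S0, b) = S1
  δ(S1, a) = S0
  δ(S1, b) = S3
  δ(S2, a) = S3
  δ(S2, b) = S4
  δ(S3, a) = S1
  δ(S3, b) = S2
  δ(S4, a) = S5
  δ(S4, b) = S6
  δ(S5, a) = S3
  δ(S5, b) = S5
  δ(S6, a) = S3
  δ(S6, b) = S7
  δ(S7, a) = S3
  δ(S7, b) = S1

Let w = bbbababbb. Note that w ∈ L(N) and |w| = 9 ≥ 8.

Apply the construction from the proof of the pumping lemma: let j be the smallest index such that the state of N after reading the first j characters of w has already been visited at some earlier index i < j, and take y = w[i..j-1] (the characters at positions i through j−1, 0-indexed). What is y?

Run of N on w = b b b a b a b b b:
  step 0: S0  (start)
  step 1: S1  (read b: S0→S1)
  step 2: S3  (read b: S1→S3)
  step 3: S2  (read b: S3→S2)
  step 4: S3  (read a: S2→S3)   ← first repeat (S3 seen earlier)
  step 5: S2  (read b: S3→S2)
  step 6: S3  (read a: S2→S3)
  step 7: S2  (read b: S3→S2)
  step 8: S4  (read b: S2→S4)
  step 9: S6  (read b: S4→S6)

So i = 2, j = 4, giving x = w[0:2] = bb, y = w[2:4] = ba, z = w[4:9] = babbb.
Check: |xy| = 4 ≤ 8 and |y| = 2 ≥ 1. Reading y takes N from S3 back to S3, so every xyⁱz is accepted.

ba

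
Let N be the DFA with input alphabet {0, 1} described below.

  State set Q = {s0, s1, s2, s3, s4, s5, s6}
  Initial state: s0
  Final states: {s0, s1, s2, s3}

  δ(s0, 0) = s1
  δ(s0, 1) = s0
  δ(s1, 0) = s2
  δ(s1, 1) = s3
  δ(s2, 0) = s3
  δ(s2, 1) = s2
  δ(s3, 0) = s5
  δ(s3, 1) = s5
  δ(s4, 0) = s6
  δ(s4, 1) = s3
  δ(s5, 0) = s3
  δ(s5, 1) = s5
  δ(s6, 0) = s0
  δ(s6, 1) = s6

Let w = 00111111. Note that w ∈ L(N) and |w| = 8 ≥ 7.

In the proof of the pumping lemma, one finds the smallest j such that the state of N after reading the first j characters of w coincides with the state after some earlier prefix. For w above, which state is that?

State sequence: s0 -0-> s1 -0-> s2 -1-> s2 -1-> s2 -1-> s2 -1-> s2 -1-> s2 -1-> s2
First repeat at step 3: s2 was already visited.

The earliest repeat is at step j = 3: N is in s2, which it already visited at step i = 2.
The DFA has 7 states, so the proof of the pumping lemma guarantees a repeated state among the first 7+1 visited; the segment between the two visits is the pumpable y.

s2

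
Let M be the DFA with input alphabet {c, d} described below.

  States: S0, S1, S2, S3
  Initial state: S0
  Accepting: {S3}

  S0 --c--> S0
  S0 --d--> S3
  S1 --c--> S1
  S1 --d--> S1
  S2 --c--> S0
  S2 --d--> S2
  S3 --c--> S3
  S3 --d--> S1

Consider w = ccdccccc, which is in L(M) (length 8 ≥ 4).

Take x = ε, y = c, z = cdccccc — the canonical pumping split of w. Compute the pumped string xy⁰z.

cdccccc

xy⁰z = xz = ε·cdccccc = cdccccc.
Reading y = c takes M from S0 back to S0, so after x the machine is still in S0, and z then leads to the accepting state S3. Hence cdccccc ∈ L(M).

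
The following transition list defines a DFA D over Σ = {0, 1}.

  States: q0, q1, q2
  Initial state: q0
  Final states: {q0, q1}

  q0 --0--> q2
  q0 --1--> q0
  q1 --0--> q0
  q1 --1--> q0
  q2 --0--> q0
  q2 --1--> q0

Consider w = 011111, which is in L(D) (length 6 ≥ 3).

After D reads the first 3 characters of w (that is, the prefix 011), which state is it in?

q0

State sequence: q0 -0-> q2 -1-> q0 -1-> q0

After reading 3 characters, D is in state q0.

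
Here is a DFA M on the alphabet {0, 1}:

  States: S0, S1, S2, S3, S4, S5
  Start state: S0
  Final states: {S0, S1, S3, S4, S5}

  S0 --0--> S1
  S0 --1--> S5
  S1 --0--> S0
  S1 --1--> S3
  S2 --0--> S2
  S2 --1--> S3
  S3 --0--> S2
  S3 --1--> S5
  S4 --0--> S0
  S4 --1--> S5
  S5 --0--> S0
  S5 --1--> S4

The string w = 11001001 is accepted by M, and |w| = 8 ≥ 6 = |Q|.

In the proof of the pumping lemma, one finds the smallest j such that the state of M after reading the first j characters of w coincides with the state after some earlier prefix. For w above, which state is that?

State sequence: S0 -1-> S5 -1-> S4 -0-> S0 -0-> S1 -1-> S3 -0-> S2 -0-> S2 -1-> S3
First repeat at step 3: S0 was already visited.

The earliest repeat is at step j = 3: M is in S0, which it already visited at step i = 0.

S0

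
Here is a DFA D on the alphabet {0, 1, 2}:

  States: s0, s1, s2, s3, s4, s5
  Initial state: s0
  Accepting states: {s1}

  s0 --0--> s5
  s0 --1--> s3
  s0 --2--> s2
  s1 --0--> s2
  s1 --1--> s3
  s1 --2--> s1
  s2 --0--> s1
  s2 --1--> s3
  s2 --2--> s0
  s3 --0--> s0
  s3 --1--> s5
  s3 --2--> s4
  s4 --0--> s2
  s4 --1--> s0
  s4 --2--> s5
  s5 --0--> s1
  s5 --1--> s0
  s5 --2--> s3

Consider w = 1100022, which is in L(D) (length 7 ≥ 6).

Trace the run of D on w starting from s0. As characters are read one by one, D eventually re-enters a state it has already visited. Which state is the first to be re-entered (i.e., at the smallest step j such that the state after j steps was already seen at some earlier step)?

s1

Run of D on w = 1 1 0 0 0 2 2:
  step 0: s0  (start)
  step 1: s3  (read 1: s0→s3)
  step 2: s5  (read 1: s3→s5)
  step 3: s1  (read 0: s5→s1)
  step 4: s2  (read 0: s1→s2)
  step 5: s1  (read 0: s2→s1)   ← first repeat (s1 seen earlier)
  step 6: s1  (read 2: s1→s1)
  step 7: s1  (read 2: s1→s1)

The earliest repeat is at step j = 5: D is in s1, which it already visited at step i = 3.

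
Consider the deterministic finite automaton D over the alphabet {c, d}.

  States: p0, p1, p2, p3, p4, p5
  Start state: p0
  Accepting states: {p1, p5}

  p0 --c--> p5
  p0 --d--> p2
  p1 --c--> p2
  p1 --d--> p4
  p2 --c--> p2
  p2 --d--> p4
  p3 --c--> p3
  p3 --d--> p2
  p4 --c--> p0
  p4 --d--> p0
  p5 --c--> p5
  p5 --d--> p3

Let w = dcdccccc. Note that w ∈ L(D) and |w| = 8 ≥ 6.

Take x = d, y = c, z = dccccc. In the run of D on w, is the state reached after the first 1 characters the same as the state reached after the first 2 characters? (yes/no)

yes

State sequence: p0 -d-> p2 -c-> p2

After x (step 1): p2. After xy (step 2): p2.
They match, so y = c drives D around a cycle from p2 back to itself; pumping y any number of times keeps D in p2 before reading z, and xyⁱz ∈ L(D) for every i ≥ 0.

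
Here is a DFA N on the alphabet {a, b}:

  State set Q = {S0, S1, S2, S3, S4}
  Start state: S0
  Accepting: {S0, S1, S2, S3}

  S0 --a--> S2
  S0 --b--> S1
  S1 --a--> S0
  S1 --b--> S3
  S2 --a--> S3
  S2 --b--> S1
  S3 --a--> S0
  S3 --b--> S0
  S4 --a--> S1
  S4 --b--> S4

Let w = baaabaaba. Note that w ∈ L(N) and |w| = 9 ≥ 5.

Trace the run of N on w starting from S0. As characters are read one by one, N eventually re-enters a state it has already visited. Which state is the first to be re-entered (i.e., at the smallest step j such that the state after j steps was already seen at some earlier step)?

S0

Run of N on w = b a a a b a a b a:
  step 0: S0  (start)
  step 1: S1  (read b: S0→S1)
  step 2: S0  (read a: S1→S0)   ← first repeat (S0 seen earlier)
  step 3: S2  (read a: S0→S2)
  step 4: S3  (read a: S2→S3)
  step 5: S0  (read b: S3→S0)
  step 6: S2  (read a: S0→S2)
  step 7: S3  (read a: S2→S3)
  step 8: S0  (read b: S3→S0)
  step 9: S2  (read a: S0→S2)

The earliest repeat is at step j = 2: N is in S0, which it already visited at step i = 0.
Pumping length from the standard proof: p = 5 (the number of states). The repeated state found above gives |xy| = j ≤ 5 and |y| = j − i ≥ 1.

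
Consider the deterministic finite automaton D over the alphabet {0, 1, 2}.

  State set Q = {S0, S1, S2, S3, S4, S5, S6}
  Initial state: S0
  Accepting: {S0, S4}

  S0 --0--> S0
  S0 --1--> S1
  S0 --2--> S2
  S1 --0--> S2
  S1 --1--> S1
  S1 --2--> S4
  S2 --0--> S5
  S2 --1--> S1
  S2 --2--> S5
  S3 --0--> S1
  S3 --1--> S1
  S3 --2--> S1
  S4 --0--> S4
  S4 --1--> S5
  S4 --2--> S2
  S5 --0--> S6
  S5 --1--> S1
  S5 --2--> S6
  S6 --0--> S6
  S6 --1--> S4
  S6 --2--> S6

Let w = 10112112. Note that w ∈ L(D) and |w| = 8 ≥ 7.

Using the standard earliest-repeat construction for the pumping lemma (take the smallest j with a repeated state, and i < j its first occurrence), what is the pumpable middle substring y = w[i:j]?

01

Run of D on w = 1 0 1 1 2 1 1 2:
  step 0: S0  (start)
  step 1: S1  (read 1: S0→S1)
  step 2: S2  (read 0: S1→S2)
  step 3: S1  (read 1: S2→S1)   ← first repeat (S1 seen earlier)
  step 4: S1  (read 1: S1→S1)
  step 5: S4  (read 2: S1→S4)
  step 6: S5  (read 1: S4→S5)
  step 7: S1  (read 1: S5→S1)
  step 8: S4  (read 2: S1→S4)

So i = 1, j = 3, giving x = w[0:1] = 1, y = w[1:3] = 01, z = w[3:8] = 12112.
Check: |xy| = 3 ≤ 7 and |y| = 2 ≥ 1. Reading y takes D from S1 back to S1, so every xyⁱz is accepted.
With |Q| = 7, pigeonhole forces a state repeat no later than step 7; the substring read between the first and second visits to that state can be pumped.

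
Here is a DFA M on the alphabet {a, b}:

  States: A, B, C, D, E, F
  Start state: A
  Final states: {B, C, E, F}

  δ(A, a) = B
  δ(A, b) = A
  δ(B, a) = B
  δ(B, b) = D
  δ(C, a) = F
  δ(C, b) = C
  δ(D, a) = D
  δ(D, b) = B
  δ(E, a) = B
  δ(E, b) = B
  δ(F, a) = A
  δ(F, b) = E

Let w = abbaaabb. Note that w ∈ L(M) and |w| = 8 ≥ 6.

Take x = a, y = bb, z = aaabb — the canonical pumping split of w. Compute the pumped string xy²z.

xy^2z = a·bb·bb·aaabb = abbbbaaabb.
Reading y = bb takes M from B back to B, so after x·y·y the machine is still in B, and z then leads to the accepting state B. Hence abbbbaaabb ∈ L(M).

abbbbaaabb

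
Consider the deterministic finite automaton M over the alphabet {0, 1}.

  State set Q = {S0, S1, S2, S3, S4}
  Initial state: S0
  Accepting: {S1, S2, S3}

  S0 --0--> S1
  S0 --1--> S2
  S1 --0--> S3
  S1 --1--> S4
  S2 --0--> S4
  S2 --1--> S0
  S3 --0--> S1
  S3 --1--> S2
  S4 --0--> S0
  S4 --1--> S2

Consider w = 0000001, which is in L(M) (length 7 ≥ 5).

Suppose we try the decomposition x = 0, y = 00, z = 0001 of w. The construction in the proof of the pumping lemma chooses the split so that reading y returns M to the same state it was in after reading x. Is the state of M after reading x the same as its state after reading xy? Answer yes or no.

Run of M on the first 3 characters of w = 0 0 0:
  step 0: S0  (start)
  step 1: S1  (read 0: S0→S1)
  step 2: S3  (read 0: S1→S3)
  step 3: S1  (read 0: S3→S1)

After x (step 1): S1. After xy (step 3): S1.
They match, so y = 00 drives M around a cycle from S1 back to itself; pumping y any number of times keeps M in S1 before reading z, and xyⁱz ∈ L(M) for every i ≥ 0.

yes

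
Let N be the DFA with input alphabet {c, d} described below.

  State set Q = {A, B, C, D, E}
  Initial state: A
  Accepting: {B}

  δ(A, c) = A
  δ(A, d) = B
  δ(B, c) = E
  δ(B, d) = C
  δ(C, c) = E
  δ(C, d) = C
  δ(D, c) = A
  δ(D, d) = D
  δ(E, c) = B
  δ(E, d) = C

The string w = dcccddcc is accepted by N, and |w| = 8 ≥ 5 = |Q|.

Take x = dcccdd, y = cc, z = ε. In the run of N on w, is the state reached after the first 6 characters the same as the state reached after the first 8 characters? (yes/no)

Run of N on the first 8 characters of w = d c c c d d c c:
  step 0: A  (start)
  step 1: B  (read d: A→B)
  step 2: E  (read c: B→E)
  step 3: B  (read c: E→B)
  step 4: E  (read c: B→E)
  step 5: C  (read d: E→C)
  step 6: C  (read d: C→C)
  step 7: E  (read c: C→E)
  step 8: B  (read c: E→B)

After x (step 6): C. After xy (step 8): B.
They differ (C ≠ B), so y is not a cycle from the state after x; this split is not the one the pumping-lemma construction produces, and pumping y need not keep the string in L(N).

no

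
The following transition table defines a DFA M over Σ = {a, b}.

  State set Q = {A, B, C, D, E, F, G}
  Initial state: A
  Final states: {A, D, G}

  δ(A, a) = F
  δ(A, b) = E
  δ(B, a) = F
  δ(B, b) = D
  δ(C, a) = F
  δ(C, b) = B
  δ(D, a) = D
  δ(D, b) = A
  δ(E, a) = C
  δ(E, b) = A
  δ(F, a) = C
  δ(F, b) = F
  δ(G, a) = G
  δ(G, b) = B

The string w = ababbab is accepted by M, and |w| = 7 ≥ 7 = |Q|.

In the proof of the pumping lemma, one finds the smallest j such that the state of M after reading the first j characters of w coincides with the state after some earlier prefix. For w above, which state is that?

F

Run of M on w = a b a b b a b:
  step 0: A  (start)
  step 1: F  (read a: A→F)
  step 2: F  (read b: F→F)   ← first repeat (F seen earlier)
  step 3: C  (read a: F→C)
  step 4: B  (read b: C→B)
  step 5: D  (read b: B→D)
  step 6: D  (read a: D→D)
  step 7: A  (read b: D→A)

The earliest repeat is at step j = 2: M is in F, which it already visited at step i = 1.
Since M has 7 states, any run of length ≥ 7 visits 7+1 states, so by pigeonhole some state repeats within the first 7 steps — that repeat gives the pumpable loop.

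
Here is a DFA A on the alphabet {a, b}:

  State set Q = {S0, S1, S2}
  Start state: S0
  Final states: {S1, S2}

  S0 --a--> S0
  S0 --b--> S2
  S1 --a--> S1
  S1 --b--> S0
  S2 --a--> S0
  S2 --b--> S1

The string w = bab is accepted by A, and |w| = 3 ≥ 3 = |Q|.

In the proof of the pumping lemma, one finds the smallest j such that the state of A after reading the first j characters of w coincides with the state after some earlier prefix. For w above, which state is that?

State sequence: S0 -b-> S2 -a-> S0 -b-> S2
First repeat at step 2: S0 was already visited.

The earliest repeat is at step j = 2: A is in S0, which it already visited at step i = 0.
The DFA has 3 states, so the proof of the pumping lemma guarantees a repeated state among the first 3+1 visited; the segment between the two visits is the pumpable y.

S0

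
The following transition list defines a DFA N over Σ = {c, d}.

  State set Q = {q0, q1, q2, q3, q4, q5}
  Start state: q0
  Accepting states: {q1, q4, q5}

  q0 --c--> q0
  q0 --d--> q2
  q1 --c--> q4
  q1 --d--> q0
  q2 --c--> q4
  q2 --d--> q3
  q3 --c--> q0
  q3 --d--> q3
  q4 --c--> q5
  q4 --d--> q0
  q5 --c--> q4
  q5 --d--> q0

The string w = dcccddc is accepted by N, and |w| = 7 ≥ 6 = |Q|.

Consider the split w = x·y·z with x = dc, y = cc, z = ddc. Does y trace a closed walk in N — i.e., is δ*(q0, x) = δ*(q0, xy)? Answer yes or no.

yes

State sequence: q0 -d-> q2 -c-> q4 -c-> q5 -c-> q4

After x (step 2): q4. After xy (step 4): q4.
They match, so y = cc drives N around a cycle from q4 back to itself; pumping y any number of times keeps N in q4 before reading z, and xyⁱz ∈ L(N) for every i ≥ 0.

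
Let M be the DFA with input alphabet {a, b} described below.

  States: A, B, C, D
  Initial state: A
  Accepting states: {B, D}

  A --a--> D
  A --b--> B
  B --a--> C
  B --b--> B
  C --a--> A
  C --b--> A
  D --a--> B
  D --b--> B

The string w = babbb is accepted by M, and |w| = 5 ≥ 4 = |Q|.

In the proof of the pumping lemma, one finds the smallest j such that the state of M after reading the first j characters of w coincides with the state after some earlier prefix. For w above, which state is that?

Run of M on w = b a b b b:
  step 0: A  (start)
  step 1: B  (read b: A→B)
  step 2: C  (read a: B→C)
  step 3: A  (read b: C→A)   ← first repeat (A seen earlier)
  step 4: B  (read b: A→B)
  step 5: B  (read b: B→B)

The earliest repeat is at step j = 3: M is in A, which it already visited at step i = 0.
Pumping length from the standard proof: p = 4 (the number of states). The repeated state found above gives |xy| = j ≤ 4 and |y| = j − i ≥ 1.

A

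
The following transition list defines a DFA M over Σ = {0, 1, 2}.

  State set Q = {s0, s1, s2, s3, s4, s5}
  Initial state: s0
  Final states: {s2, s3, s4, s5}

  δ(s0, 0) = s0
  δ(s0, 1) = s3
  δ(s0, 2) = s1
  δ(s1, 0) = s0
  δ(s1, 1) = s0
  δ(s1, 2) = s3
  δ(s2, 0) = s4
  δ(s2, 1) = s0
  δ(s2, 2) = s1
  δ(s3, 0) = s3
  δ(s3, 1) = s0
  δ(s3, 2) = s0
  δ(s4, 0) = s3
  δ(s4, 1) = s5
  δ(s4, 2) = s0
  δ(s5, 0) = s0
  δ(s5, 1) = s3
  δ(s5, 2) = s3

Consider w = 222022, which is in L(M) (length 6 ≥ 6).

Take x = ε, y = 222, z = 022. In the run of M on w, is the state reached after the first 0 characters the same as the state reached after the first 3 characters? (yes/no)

yes

Run of M on the first 3 characters of w = 2 2 2:
  step 0: s0  (start)
  step 1: s1  (read 2: s0→s1)
  step 2: s3  (read 2: s1→s3)
  step 3: s0  (read 2: s3→s0)

After x (step 0): s0. After xy (step 3): s0.
They match, so y = 222 drives M around a cycle from s0 back to itself; pumping y any number of times keeps M in s0 before reading z, and xyⁱz ∈ L(M) for every i ≥ 0.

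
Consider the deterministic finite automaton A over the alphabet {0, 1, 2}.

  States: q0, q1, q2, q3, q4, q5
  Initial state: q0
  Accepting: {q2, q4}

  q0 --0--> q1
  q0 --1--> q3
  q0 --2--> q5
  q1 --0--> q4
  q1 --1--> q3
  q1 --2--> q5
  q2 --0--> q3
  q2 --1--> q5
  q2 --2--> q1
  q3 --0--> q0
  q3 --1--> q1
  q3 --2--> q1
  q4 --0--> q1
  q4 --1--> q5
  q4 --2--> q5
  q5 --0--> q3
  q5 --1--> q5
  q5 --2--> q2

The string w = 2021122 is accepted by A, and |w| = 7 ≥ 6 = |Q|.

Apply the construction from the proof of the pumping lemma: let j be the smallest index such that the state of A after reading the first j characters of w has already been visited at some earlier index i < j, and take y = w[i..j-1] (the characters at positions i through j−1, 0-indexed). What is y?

State sequence: q0 -2-> q5 -0-> q3 -2-> q1 -1-> q3 -1-> q1 -2-> q5 -2-> q2
First repeat at step 4: q3 was already visited.

So i = 2, j = 4, giving x = w[0:2] = 20, y = w[2:4] = 21, z = w[4:7] = 122.
Check: |xy| = 4 ≤ 6 and |y| = 2 ≥ 1. Reading y takes A from q3 back to q3, so every xyⁱz is accepted.
Since A has 6 states, any run of length ≥ 6 visits 6+1 states, so by pigeonhole some state repeats within the first 6 steps — that repeat gives the pumpable loop.

21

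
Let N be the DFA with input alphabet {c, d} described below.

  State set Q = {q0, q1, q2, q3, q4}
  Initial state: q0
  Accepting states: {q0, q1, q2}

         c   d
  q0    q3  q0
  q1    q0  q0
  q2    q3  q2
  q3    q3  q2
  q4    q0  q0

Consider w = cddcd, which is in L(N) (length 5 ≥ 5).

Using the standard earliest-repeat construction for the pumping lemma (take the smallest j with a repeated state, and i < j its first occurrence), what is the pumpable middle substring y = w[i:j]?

d

State sequence: q0 -c-> q3 -d-> q2 -d-> q2 -c-> q3 -d-> q2
First repeat at step 3: q2 was already visited.

So i = 2, j = 3, giving x = w[0:2] = cd, y = w[2:3] = d, z = w[3:5] = cd.
Check: |xy| = 3 ≤ 5 and |y| = 1 ≥ 1. Reading y takes N from q2 back to q2, so every xyⁱz is accepted.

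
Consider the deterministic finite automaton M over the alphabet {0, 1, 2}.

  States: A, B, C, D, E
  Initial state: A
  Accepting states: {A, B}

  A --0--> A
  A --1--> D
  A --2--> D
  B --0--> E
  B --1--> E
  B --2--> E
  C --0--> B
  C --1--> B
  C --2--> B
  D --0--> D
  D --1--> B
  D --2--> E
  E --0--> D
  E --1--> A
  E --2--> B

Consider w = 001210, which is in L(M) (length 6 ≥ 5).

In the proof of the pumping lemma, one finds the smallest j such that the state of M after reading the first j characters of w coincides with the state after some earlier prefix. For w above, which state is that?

State sequence: A -0-> A -0-> A -1-> D -2-> E -1-> A -0-> A
First repeat at step 1: A was already visited.

The earliest repeat is at step j = 1: M is in A, which it already visited at step i = 0.

A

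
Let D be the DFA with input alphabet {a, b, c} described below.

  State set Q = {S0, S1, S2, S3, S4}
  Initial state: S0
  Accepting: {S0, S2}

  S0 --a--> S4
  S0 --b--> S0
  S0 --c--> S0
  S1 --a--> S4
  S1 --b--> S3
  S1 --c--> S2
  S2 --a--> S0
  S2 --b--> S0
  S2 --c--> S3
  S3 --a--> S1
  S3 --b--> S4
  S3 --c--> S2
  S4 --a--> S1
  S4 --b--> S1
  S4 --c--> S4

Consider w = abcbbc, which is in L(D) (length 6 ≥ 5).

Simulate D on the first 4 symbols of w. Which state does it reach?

S0

State sequence: S0 -a-> S4 -b-> S1 -c-> S2 -b-> S0

After reading 4 characters, D is in state S0.
(This kind of state-tracing is the core of the pumping-lemma construction: with 5 states, pigeonhole forces a repeat within the first 5 steps.)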